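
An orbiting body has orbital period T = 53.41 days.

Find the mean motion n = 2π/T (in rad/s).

Convert to SI: T = 53.41 days = 4.61462e+06 s.
n = 2π / T.
n = 2π / 4.61462e+06 s ≈ 1.362e-06 rad/s.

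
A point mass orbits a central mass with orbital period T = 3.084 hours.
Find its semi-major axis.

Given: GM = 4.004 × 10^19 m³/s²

Convert to SI: T = 3.084 hours = 11102.4 s.
Invert Kepler's third law: a = (GM · T² / (4π²))^(1/3).
Substituting T = 11102.4 s and GM = 4.004e+19 m³/s²:
a = (4.004e+19 · (11102.4)² / (4π²))^(1/3) m
a ≈ 5e+08 m = 500 Mm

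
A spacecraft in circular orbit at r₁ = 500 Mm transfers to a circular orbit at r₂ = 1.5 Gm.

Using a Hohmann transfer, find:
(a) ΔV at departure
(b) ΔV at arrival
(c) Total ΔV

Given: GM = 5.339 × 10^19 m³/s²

Convert to SI: r₁ = 500 Mm = 5e+08 m; r₂ = 1.5 Gm = 1.5e+09 m.
Transfer semi-major axis: a_t = (r₁ + r₂)/2 = (5e+08 + 1.5e+09)/2 = 1e+09 m.
Circular speeds: v₁ = √(GM/r₁) = 326772 m/s, v₂ = √(GM/r₂) = 188662 m/s.
Transfer speeds (vis-viva v² = GM(2/r − 1/a_t)): v₁ᵗ = 400212 m/s, v₂ᵗ = 133404 m/s.
(a) ΔV₁ = |v₁ᵗ − v₁| ≈ 7.344e+04 m/s = 73.44 km/s.
(b) ΔV₂ = |v₂ − v₂ᵗ| ≈ 5.526e+04 m/s = 55.26 km/s.
(c) ΔV_total = ΔV₁ + ΔV₂ ≈ 1.287e+05 m/s = 128.7 km/s.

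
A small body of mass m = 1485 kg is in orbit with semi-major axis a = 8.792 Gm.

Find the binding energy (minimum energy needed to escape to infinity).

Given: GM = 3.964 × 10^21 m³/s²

Convert to SI: a = 8.792 Gm = 8.792e+09 m.
Total orbital energy is E = −GMm/(2a); binding energy is E_bind = −E = GMm/(2a).
E_bind = 3.964e+21 · 1485 / (2 · 8.792e+09) J ≈ 3.348e+14 J = 334.8 TJ.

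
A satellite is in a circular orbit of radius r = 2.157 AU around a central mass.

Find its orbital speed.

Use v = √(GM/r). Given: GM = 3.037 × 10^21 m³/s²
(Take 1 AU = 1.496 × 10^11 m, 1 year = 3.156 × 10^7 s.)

Convert to SI: r = 2.157 AU = 3.22687e+11 m.
For a circular orbit, gravity supplies the centripetal force, so v = √(GM / r).
v = √(3.037e+21 / 3.22687e+11) m/s ≈ 9.701e+04 m/s = 20.47 AU/year.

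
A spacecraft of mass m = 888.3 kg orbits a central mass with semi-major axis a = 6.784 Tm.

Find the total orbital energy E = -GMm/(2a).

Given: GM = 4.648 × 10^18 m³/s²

Convert to SI: a = 6.784 Tm = 6.784e+12 m.
E = −GMm / (2a).
E = −4.648e+18 · 888.3 / (2 · 6.784e+12) J ≈ -3.043e+08 J = -304.3 MJ.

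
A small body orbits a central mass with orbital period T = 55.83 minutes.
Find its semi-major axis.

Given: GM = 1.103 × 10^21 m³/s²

Convert to SI: T = 55.83 minutes = 3349.8 s.
Invert Kepler's third law: a = (GM · T² / (4π²))^(1/3).
Substituting T = 3349.8 s and GM = 1.103e+21 m³/s²:
a = (1.103e+21 · (3349.8)² / (4π²))^(1/3) m
a ≈ 6.793e+08 m = 679.3 Mm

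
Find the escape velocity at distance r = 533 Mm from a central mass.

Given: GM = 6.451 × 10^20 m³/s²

Convert to SI: r = 533 Mm = 5.33e+08 m.
Escape velocity comes from setting total energy to zero: ½v² − GM/r = 0 ⇒ v_esc = √(2GM / r).
v_esc = √(2 · 6.451e+20 / 5.33e+08) m/s ≈ 1.556e+06 m/s = 1556 km/s.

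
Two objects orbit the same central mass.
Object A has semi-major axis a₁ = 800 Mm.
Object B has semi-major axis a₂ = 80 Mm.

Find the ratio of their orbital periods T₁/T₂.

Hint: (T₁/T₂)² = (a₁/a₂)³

Convert to SI: a₁ = 800 Mm = 8e+08 m; a₂ = 80 Mm = 8e+07 m.
From Kepler's third law, (T₁/T₂)² = (a₁/a₂)³, so T₁/T₂ = (a₁/a₂)^(3/2).
a₁/a₂ = 8e+08 / 8e+07 = 10.
T₁/T₂ = (10)^(3/2) ≈ 31.62.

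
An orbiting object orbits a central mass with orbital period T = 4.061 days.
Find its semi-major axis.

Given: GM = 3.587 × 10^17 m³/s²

Convert to SI: T = 4.061 days = 350870 s.
Invert Kepler's third law: a = (GM · T² / (4π²))^(1/3).
Substituting T = 350870 s and GM = 3.587e+17 m³/s²:
a = (3.587e+17 · (350870)² / (4π²))^(1/3) m
a ≈ 1.038e+09 m = 1.038 × 10^9 m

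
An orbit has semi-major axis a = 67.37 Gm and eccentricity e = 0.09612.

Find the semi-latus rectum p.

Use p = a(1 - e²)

Convert to SI: a = 67.37 Gm = 6.737e+10 m.
p = a (1 − e²).
p = 6.737e+10 · (1 − (0.09612)²) = 6.737e+10 · 0.990761 ≈ 6.675e+10 m = 66.75 Gm.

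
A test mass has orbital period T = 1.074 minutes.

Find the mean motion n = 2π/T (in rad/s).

Convert to SI: T = 1.074 minutes = 64.44 s.
n = 2π / T.
n = 2π / 64.44 s ≈ 0.0975 rad/s.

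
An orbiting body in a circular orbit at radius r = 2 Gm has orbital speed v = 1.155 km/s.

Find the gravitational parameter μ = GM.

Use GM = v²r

Convert to SI: r = 2 Gm = 2e+09 m; v = 1.155 km/s = 1155 m/s.
For a circular orbit v² = GM/r, so GM = v² · r.
GM = (1155)² · 2e+09 m³/s² ≈ 2.668e+15 m³/s² = 2.668 × 10^15 m³/s².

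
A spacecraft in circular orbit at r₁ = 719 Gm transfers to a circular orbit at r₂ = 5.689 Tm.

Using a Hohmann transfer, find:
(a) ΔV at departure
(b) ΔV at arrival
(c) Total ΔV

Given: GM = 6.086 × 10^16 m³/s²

Convert to SI: r₁ = 719 Gm = 7.19e+11 m; r₂ = 5.689 Tm = 5.689e+12 m.
Transfer semi-major axis: a_t = (r₁ + r₂)/2 = (7.19e+11 + 5.689e+12)/2 = 3.204e+12 m.
Circular speeds: v₁ = √(GM/r₁) = 290.939 m/s, v₂ = √(GM/r₂) = 103.43 m/s.
Transfer speeds (vis-viva v² = GM(2/r − 1/a_t)): v₁ᵗ = 387.68 m/s, v₂ᵗ = 48.9966 m/s.
(a) ΔV₁ = |v₁ᵗ − v₁| ≈ 96.74 m/s = 96.74 m/s.
(b) ΔV₂ = |v₂ − v₂ᵗ| ≈ 54.43 m/s = 54.43 m/s.
(c) ΔV_total = ΔV₁ + ΔV₂ ≈ 151.2 m/s = 151.2 m/s.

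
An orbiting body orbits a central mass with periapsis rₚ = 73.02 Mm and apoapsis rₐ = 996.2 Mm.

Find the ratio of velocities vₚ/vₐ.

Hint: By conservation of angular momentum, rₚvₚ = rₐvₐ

Convert to SI: rₚ = 73.02 Mm = 7.302e+07 m; rₐ = 996.2 Mm = 9.962e+08 m.
Conservation of angular momentum gives rₚvₚ = rₐvₐ, so vₚ/vₐ = rₐ/rₚ.
vₚ/vₐ = 9.962e+08 / 7.302e+07 ≈ 13.64.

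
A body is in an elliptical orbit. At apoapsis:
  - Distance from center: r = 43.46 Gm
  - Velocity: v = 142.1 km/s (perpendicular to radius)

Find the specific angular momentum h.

Convert to SI: r = 43.46 Gm = 4.346e+10 m; v = 142.1 km/s = 142100 m/s.
With v perpendicular to r, h = r · v.
h = 4.346e+10 · 142100 m²/s ≈ 6.176e+15 m²/s.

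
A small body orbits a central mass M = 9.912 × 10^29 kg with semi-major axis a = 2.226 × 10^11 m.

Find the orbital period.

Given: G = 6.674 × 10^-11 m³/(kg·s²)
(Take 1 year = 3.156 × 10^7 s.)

GM = G · M = 6.674e-11 · 9.912e+29 = 6.61527e+19 m³/s².
Kepler's third law: T = 2π √(a³ / GM).
Substituting a = 2.226e+11 m and GM = 6.61527e+19 m³/s²:
T = 2π √((2.226e+11)³ / 6.61527e+19) s
T ≈ 8.113e+07 s = 2.571 years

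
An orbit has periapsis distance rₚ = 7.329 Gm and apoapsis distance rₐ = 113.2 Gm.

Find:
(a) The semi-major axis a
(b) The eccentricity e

Convert to SI: rₚ = 7.329 Gm = 7.329e+09 m; rₐ = 113.2 Gm = 1.132e+11 m.
(a) a = (rₚ + rₐ) / 2 = (7.329e+09 + 1.132e+11) / 2 ≈ 6.026e+10 m = 60.26 Gm.
(b) e = (rₐ − rₚ) / (rₐ + rₚ) = (1.132e+11 − 7.329e+09) / (1.132e+11 + 7.329e+09) ≈ 0.8784.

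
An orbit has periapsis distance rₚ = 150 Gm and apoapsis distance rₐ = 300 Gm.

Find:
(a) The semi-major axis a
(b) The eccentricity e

Convert to SI: rₚ = 150 Gm = 1.5e+11 m; rₐ = 300 Gm = 3e+11 m.
(a) a = (rₚ + rₐ) / 2 = (1.5e+11 + 3e+11) / 2 ≈ 2.25e+11 m = 225 Gm.
(b) e = (rₐ − rₚ) / (rₐ + rₚ) = (3e+11 − 1.5e+11) / (3e+11 + 1.5e+11) ≈ 0.3333.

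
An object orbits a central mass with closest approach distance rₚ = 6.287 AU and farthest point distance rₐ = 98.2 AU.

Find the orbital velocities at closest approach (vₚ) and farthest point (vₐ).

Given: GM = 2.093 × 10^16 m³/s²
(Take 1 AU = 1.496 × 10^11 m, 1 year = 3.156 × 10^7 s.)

Convert to SI: rₚ = 6.287 AU = 9.40535e+11 m; rₐ = 98.2 AU = 1.46907e+13 m.
Use the vis-viva equation v² = GM(2/r − 1/a) with a = (rₚ + rₐ)/2 = (9.40535e+11 + 1.46907e+13)/2 = 7.81563e+12 m.
vₚ = √(GM · (2/rₚ − 1/a)) = √(2.093e+16 · (2/9.40535e+11 − 1/7.81563e+12)) m/s ≈ 204.5 m/s = 0.04315 AU/year.
vₐ = √(GM · (2/rₐ − 1/a)) = √(2.093e+16 · (2/1.46907e+13 − 1/7.81563e+12)) m/s ≈ 13.09 m/s = 0.002762 AU/year.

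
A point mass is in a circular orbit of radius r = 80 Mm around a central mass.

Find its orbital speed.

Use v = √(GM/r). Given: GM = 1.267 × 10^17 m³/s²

Convert to SI: r = 80 Mm = 8e+07 m.
For a circular orbit, gravity supplies the centripetal force, so v = √(GM / r).
v = √(1.267e+17 / 8e+07) m/s ≈ 3.98e+04 m/s = 39.8 km/s.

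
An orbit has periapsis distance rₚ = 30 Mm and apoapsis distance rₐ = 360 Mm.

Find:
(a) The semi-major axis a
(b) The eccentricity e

Convert to SI: rₚ = 30 Mm = 3e+07 m; rₐ = 360 Mm = 3.6e+08 m.
(a) a = (rₚ + rₐ) / 2 = (3e+07 + 3.6e+08) / 2 ≈ 1.95e+08 m = 195 Mm.
(b) e = (rₐ − rₚ) / (rₐ + rₚ) = (3.6e+08 − 3e+07) / (3.6e+08 + 3e+07) ≈ 0.8462.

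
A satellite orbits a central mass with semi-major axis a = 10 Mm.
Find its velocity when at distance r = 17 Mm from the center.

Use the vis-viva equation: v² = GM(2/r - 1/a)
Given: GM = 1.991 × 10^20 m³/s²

Convert to SI: a = 10 Mm = 1e+07 m; r = 17 Mm = 1.7e+07 m.
Vis-viva: v = √(GM · (2/r − 1/a)).
2/r − 1/a = 2/1.7e+07 − 1/1e+07 = 1.76471e-08 m⁻¹.
v = √(1.991e+20 · 1.76471e-08) m/s ≈ 1.874e+06 m/s = 1874 km/s.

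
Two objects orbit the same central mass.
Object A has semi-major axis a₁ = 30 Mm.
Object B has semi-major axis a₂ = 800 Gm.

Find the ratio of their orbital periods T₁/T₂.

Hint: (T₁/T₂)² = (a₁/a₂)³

Convert to SI: a₁ = 30 Mm = 3e+07 m; a₂ = 800 Gm = 8e+11 m.
From Kepler's third law, (T₁/T₂)² = (a₁/a₂)³, so T₁/T₂ = (a₁/a₂)^(3/2).
a₁/a₂ = 3e+07 / 8e+11 = 3.75e-05.
T₁/T₂ = (3.75e-05)^(3/2) ≈ 2.296e-07.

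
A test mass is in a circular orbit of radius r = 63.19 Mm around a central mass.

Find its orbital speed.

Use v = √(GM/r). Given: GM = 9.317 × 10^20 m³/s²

Convert to SI: r = 63.19 Mm = 6.319e+07 m.
For a circular orbit, gravity supplies the centripetal force, so v = √(GM / r).
v = √(9.317e+20 / 6.319e+07) m/s ≈ 3.84e+06 m/s = 3840 km/s.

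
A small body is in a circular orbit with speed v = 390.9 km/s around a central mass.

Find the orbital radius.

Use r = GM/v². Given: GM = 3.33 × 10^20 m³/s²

Convert to SI: v = 390.9 km/s = 390900 m/s.
For a circular orbit, v² = GM / r, so r = GM / v².
r = 3.33e+20 / (390900)² m ≈ 2.179e+09 m = 2.179 Gm.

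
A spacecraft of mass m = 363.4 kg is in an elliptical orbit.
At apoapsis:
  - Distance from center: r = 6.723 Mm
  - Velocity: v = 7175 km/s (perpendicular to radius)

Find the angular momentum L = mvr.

Convert to SI: r = 6.723 Mm = 6.723e+06 m; v = 7175 km/s = 7.175e+06 m/s.
Since v is perpendicular to r, L = m · v · r.
L = 363.4 · 7.175e+06 · 6.723e+06 kg·m²/s ≈ 1.753e+16 kg·m²/s.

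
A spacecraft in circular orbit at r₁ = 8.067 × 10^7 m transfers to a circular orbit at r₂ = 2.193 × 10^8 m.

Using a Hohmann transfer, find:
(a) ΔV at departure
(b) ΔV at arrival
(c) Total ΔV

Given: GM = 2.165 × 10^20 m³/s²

Transfer semi-major axis: a_t = (r₁ + r₂)/2 = (8.067e+07 + 2.193e+08)/2 = 1.49985e+08 m.
Circular speeds: v₁ = √(GM/r₁) = 1.63822e+06 m/s, v₂ = √(GM/r₂) = 993596 m/s.
Transfer speeds (vis-viva v² = GM(2/r − 1/a_t)): v₁ᵗ = 1.98093e+06 m/s, v₂ᵗ = 728688 m/s.
(a) ΔV₁ = |v₁ᵗ − v₁| ≈ 3.427e+05 m/s = 342.7 km/s.
(b) ΔV₂ = |v₂ − v₂ᵗ| ≈ 2.649e+05 m/s = 264.9 km/s.
(c) ΔV_total = ΔV₁ + ΔV₂ ≈ 6.076e+05 m/s = 607.6 km/s.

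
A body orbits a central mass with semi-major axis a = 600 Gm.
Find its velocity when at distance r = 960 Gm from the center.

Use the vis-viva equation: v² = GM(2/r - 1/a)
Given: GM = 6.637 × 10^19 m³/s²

Convert to SI: a = 600 Gm = 6e+11 m; r = 960 Gm = 9.6e+11 m.
Vis-viva: v = √(GM · (2/r − 1/a)).
2/r − 1/a = 2/9.6e+11 − 1/6e+11 = 4.16667e-13 m⁻¹.
v = √(6.637e+19 · 4.16667e-13) m/s ≈ 5259 m/s = 5.259 km/s.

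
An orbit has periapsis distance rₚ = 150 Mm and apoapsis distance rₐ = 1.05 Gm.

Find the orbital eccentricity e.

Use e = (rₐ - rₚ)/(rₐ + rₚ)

Convert to SI: rₚ = 150 Mm = 1.5e+08 m; rₐ = 1.05 Gm = 1.05e+09 m.
e = (rₐ − rₚ) / (rₐ + rₚ).
e = (1.05e+09 − 1.5e+08) / (1.05e+09 + 1.5e+08) = 9e+08 / 1.2e+09 ≈ 0.75.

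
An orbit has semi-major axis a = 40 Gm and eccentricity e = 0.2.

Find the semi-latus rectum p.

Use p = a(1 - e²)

Convert to SI: a = 40 Gm = 4e+10 m.
p = a (1 − e²).
p = 4e+10 · (1 − (0.2)²) = 4e+10 · 0.96 ≈ 3.84e+10 m = 38.4 Gm.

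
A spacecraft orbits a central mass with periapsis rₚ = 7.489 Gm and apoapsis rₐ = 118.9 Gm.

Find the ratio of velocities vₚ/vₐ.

Convert to SI: rₚ = 7.489 Gm = 7.489e+09 m; rₐ = 118.9 Gm = 1.189e+11 m.
Conservation of angular momentum gives rₚvₚ = rₐvₐ, so vₚ/vₐ = rₐ/rₚ.
vₚ/vₐ = 1.189e+11 / 7.489e+09 ≈ 15.88.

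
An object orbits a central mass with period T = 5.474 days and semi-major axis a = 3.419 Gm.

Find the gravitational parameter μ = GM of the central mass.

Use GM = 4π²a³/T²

Convert to SI: T = 5.474 days = 472954 s; a = 3.419 Gm = 3.419e+09 m.
GM = 4π² · a³ / T².
GM = 4π² · (3.419e+09)³ / (472954)² m³/s² ≈ 7.054e+18 m³/s² = 7.054 × 10^18 m³/s².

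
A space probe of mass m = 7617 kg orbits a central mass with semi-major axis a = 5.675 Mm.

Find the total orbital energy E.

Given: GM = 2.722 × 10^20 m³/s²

Convert to SI: a = 5.675 Mm = 5.675e+06 m.
E = −GMm / (2a).
E = −2.722e+20 · 7617 / (2 · 5.675e+06) J ≈ -1.827e+17 J = -182.7 PJ.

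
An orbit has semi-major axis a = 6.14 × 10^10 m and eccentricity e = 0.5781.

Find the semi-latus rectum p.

p = a (1 − e²).
p = 6.14e+10 · (1 − (0.5781)²) = 6.14e+10 · 0.6658 ≈ 4.088e+10 m = 4.088 × 10^10 m.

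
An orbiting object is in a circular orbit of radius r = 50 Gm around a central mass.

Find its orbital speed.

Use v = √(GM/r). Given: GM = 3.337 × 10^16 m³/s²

Convert to SI: r = 50 Gm = 5e+10 m.
For a circular orbit, gravity supplies the centripetal force, so v = √(GM / r).
v = √(3.337e+16 / 5e+10) m/s ≈ 816.9 m/s = 816.9 m/s.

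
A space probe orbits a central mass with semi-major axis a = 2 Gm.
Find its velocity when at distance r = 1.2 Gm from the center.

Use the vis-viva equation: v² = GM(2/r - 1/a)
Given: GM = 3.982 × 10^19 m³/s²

Convert to SI: a = 2 Gm = 2e+09 m; r = 1.2 Gm = 1.2e+09 m.
Vis-viva: v = √(GM · (2/r − 1/a)).
2/r − 1/a = 2/1.2e+09 − 1/2e+09 = 1.16667e-09 m⁻¹.
v = √(3.982e+19 · 1.16667e-09) m/s ≈ 2.155e+05 m/s = 215.5 km/s.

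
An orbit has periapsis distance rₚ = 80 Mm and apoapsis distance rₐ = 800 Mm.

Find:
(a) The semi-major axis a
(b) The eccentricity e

Convert to SI: rₚ = 80 Mm = 8e+07 m; rₐ = 800 Mm = 8e+08 m.
(a) a = (rₚ + rₐ) / 2 = (8e+07 + 8e+08) / 2 ≈ 4.4e+08 m = 440 Mm.
(b) e = (rₐ − rₚ) / (rₐ + rₚ) = (8e+08 − 8e+07) / (8e+08 + 8e+07) ≈ 0.8182.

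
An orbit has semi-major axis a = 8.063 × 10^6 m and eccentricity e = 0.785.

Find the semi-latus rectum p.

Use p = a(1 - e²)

p = a (1 − e²).
p = 8.063e+06 · (1 − (0.785)²) = 8.063e+06 · 0.383775 ≈ 3.094e+06 m = 3.094 × 10^6 m.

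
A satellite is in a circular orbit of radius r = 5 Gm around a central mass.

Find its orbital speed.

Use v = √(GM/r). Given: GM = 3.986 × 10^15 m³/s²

Convert to SI: r = 5 Gm = 5e+09 m.
For a circular orbit, gravity supplies the centripetal force, so v = √(GM / r).
v = √(3.986e+15 / 5e+09) m/s ≈ 892.9 m/s = 892.9 m/s.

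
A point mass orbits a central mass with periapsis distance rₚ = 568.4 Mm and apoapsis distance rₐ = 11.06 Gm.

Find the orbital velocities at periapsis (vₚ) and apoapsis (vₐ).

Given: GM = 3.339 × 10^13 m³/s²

Convert to SI: rₚ = 568.4 Mm = 5.684e+08 m; rₐ = 11.06 Gm = 1.106e+10 m.
Use the vis-viva equation v² = GM(2/r − 1/a) with a = (rₚ + rₐ)/2 = (5.684e+08 + 1.106e+10)/2 = 5.8142e+09 m.
vₚ = √(GM · (2/rₚ − 1/a)) = √(3.339e+13 · (2/5.684e+08 − 1/5.8142e+09)) m/s ≈ 334.3 m/s = 334.3 m/s.
vₐ = √(GM · (2/rₐ − 1/a)) = √(3.339e+13 · (2/1.106e+10 − 1/5.8142e+09)) m/s ≈ 17.18 m/s = 17.18 m/s.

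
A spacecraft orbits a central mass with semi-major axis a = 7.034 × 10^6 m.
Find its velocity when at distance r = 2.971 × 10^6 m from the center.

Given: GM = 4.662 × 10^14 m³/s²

Vis-viva: v = √(GM · (2/r − 1/a)).
2/r − 1/a = 2/2.971e+06 − 1/7.034e+06 = 5.31007e-07 m⁻¹.
v = √(4.662e+14 · 5.31007e-07) m/s ≈ 1.573e+04 m/s = 15.73 km/s.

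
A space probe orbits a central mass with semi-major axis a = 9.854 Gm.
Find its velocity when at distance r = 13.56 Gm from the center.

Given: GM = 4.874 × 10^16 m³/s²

Convert to SI: a = 9.854 Gm = 9.854e+09 m; r = 13.56 Gm = 1.356e+10 m.
Vis-viva: v = √(GM · (2/r − 1/a)).
2/r − 1/a = 2/1.356e+10 − 1/9.854e+09 = 4.6011e-11 m⁻¹.
v = √(4.874e+16 · 4.6011e-11) m/s ≈ 1498 m/s = 1.498 km/s.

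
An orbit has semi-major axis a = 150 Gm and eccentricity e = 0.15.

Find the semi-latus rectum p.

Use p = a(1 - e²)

Convert to SI: a = 150 Gm = 1.5e+11 m.
p = a (1 − e²).
p = 1.5e+11 · (1 − (0.15)²) = 1.5e+11 · 0.9775 ≈ 1.466e+11 m = 146.6 Gm.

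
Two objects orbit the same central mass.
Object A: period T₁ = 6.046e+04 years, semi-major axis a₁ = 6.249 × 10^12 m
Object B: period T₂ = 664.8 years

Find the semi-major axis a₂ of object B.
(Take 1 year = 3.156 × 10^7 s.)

Convert to SI: T₁ = 6.046e+04 years = 1.90812e+12 s; T₂ = 664.8 years = 2.09811e+10 s.
Kepler's third law: (T₁/T₂)² = (a₁/a₂)³ ⇒ a₂ = a₁ · (T₂/T₁)^(2/3).
T₂/T₁ = 2.09811e+10 / 1.90812e+12 = 0.0109957.
a₂ = 6.249e+12 · (0.0109957)^(2/3) m ≈ 3.09e+11 m = 3.09 × 10^11 m.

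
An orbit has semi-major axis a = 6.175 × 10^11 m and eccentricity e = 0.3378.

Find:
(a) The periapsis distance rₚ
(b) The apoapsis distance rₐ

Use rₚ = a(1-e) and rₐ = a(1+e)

(a) rₚ = a(1 − e) = 6.175e+11 · (1 − 0.3378) = 6.175e+11 · 0.6622 ≈ 4.089e+11 m = 4.089 × 10^11 m.
(b) rₐ = a(1 + e) = 6.175e+11 · (1 + 0.3378) = 6.175e+11 · 1.3378 ≈ 8.261e+11 m = 8.261 × 10^11 m.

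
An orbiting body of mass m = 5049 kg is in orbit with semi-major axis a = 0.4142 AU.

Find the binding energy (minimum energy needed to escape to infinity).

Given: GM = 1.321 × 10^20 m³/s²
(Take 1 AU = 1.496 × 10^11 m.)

Convert to SI: a = 0.4142 AU = 6.19643e+10 m.
Total orbital energy is E = −GMm/(2a); binding energy is E_bind = −E = GMm/(2a).
E_bind = 1.321e+20 · 5049 / (2 · 6.19643e+10) J ≈ 5.382e+12 J = 5.382 TJ.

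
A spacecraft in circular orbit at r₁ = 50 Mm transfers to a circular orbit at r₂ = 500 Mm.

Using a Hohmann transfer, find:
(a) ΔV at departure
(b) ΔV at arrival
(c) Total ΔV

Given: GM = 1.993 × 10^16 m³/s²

Convert to SI: r₁ = 50 Mm = 5e+07 m; r₂ = 500 Mm = 5e+08 m.
Transfer semi-major axis: a_t = (r₁ + r₂)/2 = (5e+07 + 5e+08)/2 = 2.75e+08 m.
Circular speeds: v₁ = √(GM/r₁) = 19965 m/s, v₂ = √(GM/r₂) = 6313.48 m/s.
Transfer speeds (vis-viva v² = GM(2/r − 1/a_t)): v₁ᵗ = 26920.8 m/s, v₂ᵗ = 2692.08 m/s.
(a) ΔV₁ = |v₁ᵗ − v₁| ≈ 6956 m/s = 6.956 km/s.
(b) ΔV₂ = |v₂ − v₂ᵗ| ≈ 3621 m/s = 3.621 km/s.
(c) ΔV_total = ΔV₁ + ΔV₂ ≈ 1.058e+04 m/s = 10.58 km/s.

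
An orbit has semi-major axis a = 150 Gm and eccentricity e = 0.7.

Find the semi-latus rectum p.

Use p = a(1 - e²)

Convert to SI: a = 150 Gm = 1.5e+11 m.
p = a (1 − e²).
p = 1.5e+11 · (1 − (0.7)²) = 1.5e+11 · 0.51 ≈ 7.65e+10 m = 76.5 Gm.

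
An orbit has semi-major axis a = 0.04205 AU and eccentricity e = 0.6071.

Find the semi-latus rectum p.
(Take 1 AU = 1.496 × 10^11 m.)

Convert to SI: a = 0.04205 AU = 6.29068e+09 m.
p = a (1 − e²).
p = 6.29068e+09 · (1 − (0.6071)²) = 6.29068e+09 · 0.63143 ≈ 3.972e+09 m = 0.02655 AU.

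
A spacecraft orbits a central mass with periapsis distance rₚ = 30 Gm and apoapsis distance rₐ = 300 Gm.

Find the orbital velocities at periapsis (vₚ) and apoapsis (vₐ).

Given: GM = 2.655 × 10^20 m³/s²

Convert to SI: rₚ = 30 Gm = 3e+10 m; rₐ = 300 Gm = 3e+11 m.
Use the vis-viva equation v² = GM(2/r − 1/a) with a = (rₚ + rₐ)/2 = (3e+10 + 3e+11)/2 = 1.65e+11 m.
vₚ = √(GM · (2/rₚ − 1/a)) = √(2.655e+20 · (2/3e+10 − 1/1.65e+11)) m/s ≈ 1.268e+05 m/s = 126.8 km/s.
vₐ = √(GM · (2/rₐ − 1/a)) = √(2.655e+20 · (2/3e+11 − 1/1.65e+11)) m/s ≈ 1.268e+04 m/s = 12.68 km/s.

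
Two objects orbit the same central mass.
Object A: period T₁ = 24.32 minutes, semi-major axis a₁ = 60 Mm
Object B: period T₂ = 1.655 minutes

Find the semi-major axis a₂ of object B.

Convert to SI: T₁ = 24.32 minutes = 1459.2 s; a₁ = 60 Mm = 6e+07 m; T₂ = 1.655 minutes = 99.3 s.
Kepler's third law: (T₁/T₂)² = (a₁/a₂)³ ⇒ a₂ = a₁ · (T₂/T₁)^(2/3).
T₂/T₁ = 99.3 / 1459.2 = 0.068051.
a₂ = 6e+07 · (0.068051)^(2/3) m ≈ 1e+07 m = 10 Mm.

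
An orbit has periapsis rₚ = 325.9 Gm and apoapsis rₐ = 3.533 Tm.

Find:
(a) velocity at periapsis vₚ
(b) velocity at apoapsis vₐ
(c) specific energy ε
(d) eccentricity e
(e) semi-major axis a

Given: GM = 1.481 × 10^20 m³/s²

Convert to SI: rₚ = 325.9 Gm = 3.259e+11 m; rₐ = 3.533 Tm = 3.533e+12 m.
(a) With a = (rₚ + rₐ)/2 = 1.92945e+12 m, vₚ = √(GM (2/rₚ − 1/a)) = √(1.481e+20 · (2/3.259e+11 − 1/1.92945e+12)) m/s ≈ 2.885e+04 m/s
(b) With a = (rₚ + rₐ)/2 = 1.92945e+12 m, vₐ = √(GM (2/rₐ − 1/a)) = √(1.481e+20 · (2/3.533e+12 − 1/1.92945e+12)) m/s ≈ 2661 m/s
(c) With a = (rₚ + rₐ)/2 = 1.92945e+12 m, ε = −GM/(2a) = −1.481e+20/(2 · 1.92945e+12) J/kg ≈ -3.838e+07 J/kg
(d) e = (rₐ − rₚ)/(rₐ + rₚ) = (3.533e+12 − 3.259e+11)/(3.533e+12 + 3.259e+11) ≈ 0.8311
(e) a = (rₚ + rₐ)/2 = (3.259e+11 + 3.533e+12)/2 ≈ 1.929e+12 m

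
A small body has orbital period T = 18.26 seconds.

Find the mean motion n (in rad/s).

n = 2π / T.
n = 2π / 18.26 s ≈ 0.3441 rad/s.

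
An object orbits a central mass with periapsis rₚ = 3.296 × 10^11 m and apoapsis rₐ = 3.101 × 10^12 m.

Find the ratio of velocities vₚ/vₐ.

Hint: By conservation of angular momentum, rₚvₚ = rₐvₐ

Conservation of angular momentum gives rₚvₚ = rₐvₐ, so vₚ/vₐ = rₐ/rₚ.
vₚ/vₐ = 3.101e+12 / 3.296e+11 ≈ 9.408.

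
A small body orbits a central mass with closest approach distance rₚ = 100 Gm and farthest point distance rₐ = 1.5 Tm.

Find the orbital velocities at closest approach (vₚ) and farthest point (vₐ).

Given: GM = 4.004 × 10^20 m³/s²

Convert to SI: rₚ = 100 Gm = 1e+11 m; rₐ = 1.5 Tm = 1.5e+12 m.
Use the vis-viva equation v² = GM(2/r − 1/a) with a = (rₚ + rₐ)/2 = (1e+11 + 1.5e+12)/2 = 8e+11 m.
vₚ = √(GM · (2/rₚ − 1/a)) = √(4.004e+20 · (2/1e+11 − 1/8e+11)) m/s ≈ 8.665e+04 m/s = 86.65 km/s.
vₐ = √(GM · (2/rₐ − 1/a)) = √(4.004e+20 · (2/1.5e+12 − 1/8e+11)) m/s ≈ 5776 m/s = 5.776 km/s.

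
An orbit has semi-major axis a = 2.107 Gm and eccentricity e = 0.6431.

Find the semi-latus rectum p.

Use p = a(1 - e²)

Convert to SI: a = 2.107 Gm = 2.107e+09 m.
p = a (1 − e²).
p = 2.107e+09 · (1 − (0.6431)²) = 2.107e+09 · 0.586422 ≈ 1.236e+09 m = 1.236 Gm.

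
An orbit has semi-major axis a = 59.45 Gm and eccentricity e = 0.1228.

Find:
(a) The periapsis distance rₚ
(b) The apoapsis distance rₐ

Convert to SI: a = 59.45 Gm = 5.945e+10 m.
(a) rₚ = a(1 − e) = 5.945e+10 · (1 − 0.1228) = 5.945e+10 · 0.8772 ≈ 5.215e+10 m = 52.15 Gm.
(b) rₐ = a(1 + e) = 5.945e+10 · (1 + 0.1228) = 5.945e+10 · 1.1228 ≈ 6.675e+10 m = 66.75 Gm.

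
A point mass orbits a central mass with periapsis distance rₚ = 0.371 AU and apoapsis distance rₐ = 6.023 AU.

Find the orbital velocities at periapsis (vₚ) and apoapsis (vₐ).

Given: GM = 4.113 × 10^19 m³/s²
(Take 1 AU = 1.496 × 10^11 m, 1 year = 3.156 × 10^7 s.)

Convert to SI: rₚ = 0.371 AU = 5.55016e+10 m; rₐ = 6.023 AU = 9.01041e+11 m.
Use the vis-viva equation v² = GM(2/r − 1/a) with a = (rₚ + rₐ)/2 = (5.55016e+10 + 9.01041e+11)/2 = 4.78271e+11 m.
vₚ = √(GM · (2/rₚ − 1/a)) = √(4.113e+19 · (2/5.55016e+10 − 1/4.78271e+11)) m/s ≈ 3.736e+04 m/s = 7.883 AU/year.
vₐ = √(GM · (2/rₐ − 1/a)) = √(4.113e+19 · (2/9.01041e+11 − 1/4.78271e+11)) m/s ≈ 2302 m/s = 0.4855 AU/year.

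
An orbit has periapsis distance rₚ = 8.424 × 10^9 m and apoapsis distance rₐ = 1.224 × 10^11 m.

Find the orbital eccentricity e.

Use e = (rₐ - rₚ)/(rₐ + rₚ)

e = (rₐ − rₚ) / (rₐ + rₚ).
e = (1.224e+11 − 8.424e+09) / (1.224e+11 + 8.424e+09) = 1.13976e+11 / 1.30824e+11 ≈ 0.8712.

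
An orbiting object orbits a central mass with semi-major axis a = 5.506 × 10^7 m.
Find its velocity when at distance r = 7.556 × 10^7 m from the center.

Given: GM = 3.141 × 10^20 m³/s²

Vis-viva: v = √(GM · (2/r − 1/a)).
2/r − 1/a = 2/7.556e+07 − 1/5.506e+07 = 8.30703e-09 m⁻¹.
v = √(3.141e+20 · 8.30703e-09) m/s ≈ 1.615e+06 m/s = 1615 km/s.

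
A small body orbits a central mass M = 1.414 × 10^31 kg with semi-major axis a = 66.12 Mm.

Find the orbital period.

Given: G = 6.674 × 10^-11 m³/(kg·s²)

Convert to SI: a = 66.12 Mm = 6.612e+07 m.
GM = G · M = 6.674e-11 · 1.414e+31 = 9.43704e+20 m³/s².
Kepler's third law: T = 2π √(a³ / GM).
Substituting a = 6.612e+07 m and GM = 9.43704e+20 m³/s²:
T = 2π √((6.612e+07)³ / 9.43704e+20) s
T ≈ 110 s = 1.833 minutes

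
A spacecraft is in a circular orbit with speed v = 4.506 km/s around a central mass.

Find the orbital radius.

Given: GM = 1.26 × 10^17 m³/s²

Convert to SI: v = 4.506 km/s = 4506 m/s.
For a circular orbit, v² = GM / r, so r = GM / v².
r = 1.26e+17 / (4506)² m ≈ 6.206e+09 m = 6.206 Gm.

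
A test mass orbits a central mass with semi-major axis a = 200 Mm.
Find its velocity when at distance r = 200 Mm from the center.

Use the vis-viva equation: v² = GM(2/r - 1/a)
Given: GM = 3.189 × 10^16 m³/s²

Convert to SI: a = 200 Mm = 2e+08 m; r = 200 Mm = 2e+08 m.
Vis-viva: v = √(GM · (2/r − 1/a)).
2/r − 1/a = 2/2e+08 − 1/2e+08 = 5e-09 m⁻¹.
v = √(3.189e+16 · 5e-09) m/s ≈ 1.263e+04 m/s = 12.63 km/s.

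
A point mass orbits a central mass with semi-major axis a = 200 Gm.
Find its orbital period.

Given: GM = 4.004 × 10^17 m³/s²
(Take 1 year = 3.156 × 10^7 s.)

Convert to SI: a = 200 Gm = 2e+11 m.
Kepler's third law: T = 2π √(a³ / GM).
Substituting a = 2e+11 m and GM = 4.004e+17 m³/s²:
T = 2π √((2e+11)³ / 4.004e+17) s
T ≈ 8.881e+08 s = 28.14 years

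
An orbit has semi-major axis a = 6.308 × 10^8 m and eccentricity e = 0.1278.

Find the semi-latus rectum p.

p = a (1 − e²).
p = 6.308e+08 · (1 − (0.1278)²) = 6.308e+08 · 0.983667 ≈ 6.205e+08 m = 6.205 × 10^8 m.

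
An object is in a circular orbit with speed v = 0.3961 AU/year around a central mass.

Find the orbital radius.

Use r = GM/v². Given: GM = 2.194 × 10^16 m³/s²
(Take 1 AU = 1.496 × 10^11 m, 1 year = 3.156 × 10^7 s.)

Convert to SI: v = 0.3961 AU/year = 1877.58 m/s.
For a circular orbit, v² = GM / r, so r = GM / v².
r = 2.194e+16 / (1877.58)² m ≈ 6.224e+09 m = 0.0416 AU.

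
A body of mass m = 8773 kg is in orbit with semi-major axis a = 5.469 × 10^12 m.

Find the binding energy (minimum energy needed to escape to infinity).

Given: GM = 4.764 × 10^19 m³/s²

Total orbital energy is E = −GMm/(2a); binding energy is E_bind = −E = GMm/(2a).
E_bind = 4.764e+19 · 8773 / (2 · 5.469e+12) J ≈ 3.821e+10 J = 38.21 GJ.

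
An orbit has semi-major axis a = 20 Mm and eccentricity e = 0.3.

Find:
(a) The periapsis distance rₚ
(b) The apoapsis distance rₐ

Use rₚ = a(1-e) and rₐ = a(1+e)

Convert to SI: a = 20 Mm = 2e+07 m.
(a) rₚ = a(1 − e) = 2e+07 · (1 − 0.3) = 2e+07 · 0.7 ≈ 1.4e+07 m = 14 Mm.
(b) rₐ = a(1 + e) = 2e+07 · (1 + 0.3) = 2e+07 · 1.3 ≈ 2.6e+07 m = 26 Mm.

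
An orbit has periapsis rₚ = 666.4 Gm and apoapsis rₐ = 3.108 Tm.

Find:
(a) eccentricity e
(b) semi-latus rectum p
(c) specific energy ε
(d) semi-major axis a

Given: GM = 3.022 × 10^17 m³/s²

Convert to SI: rₚ = 666.4 Gm = 6.664e+11 m; rₐ = 3.108 Tm = 3.108e+12 m.
(a) e = (rₐ − rₚ)/(rₐ + rₚ) = (3.108e+12 − 6.664e+11)/(3.108e+12 + 6.664e+11) ≈ 0.6469
(b) From a = (rₚ + rₐ)/2 = 1.8872e+12 m and e = (rₐ − rₚ)/(rₐ + rₚ) = 0.646884, p = a(1 − e²) = 1.8872e+12 · (1 − (0.646884)²) ≈ 1.097e+12 m
(c) With a = (rₚ + rₐ)/2 = 1.8872e+12 m, ε = −GM/(2a) = −3.022e+17/(2 · 1.8872e+12) J/kg ≈ -8.007e+04 J/kg
(d) a = (rₚ + rₐ)/2 = (6.664e+11 + 3.108e+12)/2 ≈ 1.887e+12 m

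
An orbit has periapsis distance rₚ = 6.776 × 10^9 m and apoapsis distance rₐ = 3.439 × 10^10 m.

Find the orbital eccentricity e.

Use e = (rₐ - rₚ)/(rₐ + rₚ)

e = (rₐ − rₚ) / (rₐ + rₚ).
e = (3.439e+10 − 6.776e+09) / (3.439e+10 + 6.776e+09) = 2.7614e+10 / 4.1166e+10 ≈ 0.6708.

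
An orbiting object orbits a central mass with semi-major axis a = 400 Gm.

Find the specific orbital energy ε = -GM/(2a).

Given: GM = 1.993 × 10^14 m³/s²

Convert to SI: a = 400 Gm = 4e+11 m.
ε = −GM / (2a).
ε = −1.993e+14 / (2 · 4e+11) J/kg ≈ -249.1 J/kg = -249.1 J/kg.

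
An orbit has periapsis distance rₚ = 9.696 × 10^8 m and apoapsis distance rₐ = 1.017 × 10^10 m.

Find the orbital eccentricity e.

e = (rₐ − rₚ) / (rₐ + rₚ).
e = (1.017e+10 − 9.696e+08) / (1.017e+10 + 9.696e+08) = 9.2004e+09 / 1.11396e+10 ≈ 0.8259.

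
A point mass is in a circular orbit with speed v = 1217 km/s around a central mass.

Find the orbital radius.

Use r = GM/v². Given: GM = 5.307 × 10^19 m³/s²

Convert to SI: v = 1217 km/s = 1.217e+06 m/s.
For a circular orbit, v² = GM / r, so r = GM / v².
r = 5.307e+19 / (1.217e+06)² m ≈ 3.583e+07 m = 3.583 × 10^7 m.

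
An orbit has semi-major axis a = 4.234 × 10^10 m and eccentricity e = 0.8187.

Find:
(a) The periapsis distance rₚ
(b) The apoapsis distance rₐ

(a) rₚ = a(1 − e) = 4.234e+10 · (1 − 0.8187) = 4.234e+10 · 0.1813 ≈ 7.676e+09 m = 7.676 × 10^9 m.
(b) rₐ = a(1 + e) = 4.234e+10 · (1 + 0.8187) = 4.234e+10 · 1.8187 ≈ 7.7e+10 m = 7.7 × 10^10 m.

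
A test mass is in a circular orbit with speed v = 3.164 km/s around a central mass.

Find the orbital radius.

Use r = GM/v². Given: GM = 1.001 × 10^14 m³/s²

Convert to SI: v = 3.164 km/s = 3164 m/s.
For a circular orbit, v² = GM / r, so r = GM / v².
r = 1.001e+14 / (3164)² m ≈ 9.999e+06 m = 9.999 Mm.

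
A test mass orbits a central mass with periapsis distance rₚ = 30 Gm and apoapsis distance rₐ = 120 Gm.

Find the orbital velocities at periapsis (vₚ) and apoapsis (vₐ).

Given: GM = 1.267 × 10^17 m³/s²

Convert to SI: rₚ = 30 Gm = 3e+10 m; rₐ = 120 Gm = 1.2e+11 m.
Use the vis-viva equation v² = GM(2/r − 1/a) with a = (rₚ + rₐ)/2 = (3e+10 + 1.2e+11)/2 = 7.5e+10 m.
vₚ = √(GM · (2/rₚ − 1/a)) = √(1.267e+17 · (2/3e+10 − 1/7.5e+10)) m/s ≈ 2599 m/s = 2.599 km/s.
vₐ = √(GM · (2/rₐ − 1/a)) = √(1.267e+17 · (2/1.2e+11 − 1/7.5e+10)) m/s ≈ 649.9 m/s = 649.9 m/s.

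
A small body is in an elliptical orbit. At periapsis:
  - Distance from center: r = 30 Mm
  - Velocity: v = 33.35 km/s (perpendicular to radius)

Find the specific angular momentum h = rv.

Convert to SI: r = 30 Mm = 3e+07 m; v = 33.35 km/s = 33350 m/s.
With v perpendicular to r, h = r · v.
h = 3e+07 · 33350 m²/s ≈ 1e+12 m²/s.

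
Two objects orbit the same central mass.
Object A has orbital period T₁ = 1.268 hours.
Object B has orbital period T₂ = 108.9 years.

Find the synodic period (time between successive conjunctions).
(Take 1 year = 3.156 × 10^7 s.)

Convert to SI: T₁ = 1.268 hours = 4564.8 s; T₂ = 108.9 years = 3.43688e+09 s.
T_syn = |T₁ · T₂ / (T₁ − T₂)|.
T_syn = |4564.8 · 3.43688e+09 / (4564.8 − 3.43688e+09)| s ≈ 4565 s = 1.268 hours.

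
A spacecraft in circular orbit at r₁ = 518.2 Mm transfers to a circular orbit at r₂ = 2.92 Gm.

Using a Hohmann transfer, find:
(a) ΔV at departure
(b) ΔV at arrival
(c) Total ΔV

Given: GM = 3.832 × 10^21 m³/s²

Convert to SI: r₁ = 518.2 Mm = 5.182e+08 m; r₂ = 2.92 Gm = 2.92e+09 m.
Transfer semi-major axis: a_t = (r₁ + r₂)/2 = (5.182e+08 + 2.92e+09)/2 = 1.7191e+09 m.
Circular speeds: v₁ = √(GM/r₁) = 2.71934e+06 m/s, v₂ = √(GM/r₂) = 1.14557e+06 m/s.
Transfer speeds (vis-viva v² = GM(2/r − 1/a_t)): v₁ᵗ = 3.54409e+06 m/s, v₂ᵗ = 628955 m/s.
(a) ΔV₁ = |v₁ᵗ − v₁| ≈ 8.247e+05 m/s = 824.7 km/s.
(b) ΔV₂ = |v₂ − v₂ᵗ| ≈ 5.166e+05 m/s = 516.6 km/s.
(c) ΔV_total = ΔV₁ + ΔV₂ ≈ 1.341e+06 m/s = 1341 km/s.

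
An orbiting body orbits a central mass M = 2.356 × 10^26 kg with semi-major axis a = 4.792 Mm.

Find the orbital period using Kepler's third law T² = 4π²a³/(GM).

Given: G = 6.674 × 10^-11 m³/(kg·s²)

Convert to SI: a = 4.792 Mm = 4.792e+06 m.
GM = G · M = 6.674e-11 · 2.356e+26 = 1.57239e+16 m³/s².
Kepler's third law: T = 2π √(a³ / GM).
Substituting a = 4.792e+06 m and GM = 1.57239e+16 m³/s²:
T = 2π √((4.792e+06)³ / 1.57239e+16) s
T ≈ 525.6 s = 8.76 minutes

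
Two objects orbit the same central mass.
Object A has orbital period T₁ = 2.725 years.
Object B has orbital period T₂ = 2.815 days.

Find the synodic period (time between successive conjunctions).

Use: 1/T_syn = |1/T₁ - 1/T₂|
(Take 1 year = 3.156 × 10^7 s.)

Convert to SI: T₁ = 2.725 years = 8.6001e+07 s; T₂ = 2.815 days = 243216 s.
T_syn = |T₁ · T₂ / (T₁ − T₂)|.
T_syn = |8.6001e+07 · 243216 / (8.6001e+07 − 243216)| s ≈ 2.439e+05 s = 2.823 days.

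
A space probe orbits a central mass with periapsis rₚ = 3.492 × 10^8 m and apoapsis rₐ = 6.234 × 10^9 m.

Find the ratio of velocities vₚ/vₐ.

Conservation of angular momentum gives rₚvₚ = rₐvₐ, so vₚ/vₐ = rₐ/rₚ.
vₚ/vₐ = 6.234e+09 / 3.492e+08 ≈ 17.85.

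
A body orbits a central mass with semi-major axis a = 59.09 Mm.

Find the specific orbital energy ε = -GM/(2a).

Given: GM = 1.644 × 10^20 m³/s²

Convert to SI: a = 59.09 Mm = 5.909e+07 m.
ε = −GM / (2a).
ε = −1.644e+20 / (2 · 5.909e+07) J/kg ≈ -1.391e+12 J/kg = -1391 GJ/kg.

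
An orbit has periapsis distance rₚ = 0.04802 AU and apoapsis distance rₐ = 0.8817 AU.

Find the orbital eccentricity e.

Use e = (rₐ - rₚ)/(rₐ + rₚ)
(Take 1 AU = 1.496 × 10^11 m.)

Convert to SI: rₚ = 0.04802 AU = 7.18379e+09 m; rₐ = 0.8817 AU = 1.31902e+11 m.
e = (rₐ − rₚ) / (rₐ + rₚ).
e = (1.31902e+11 − 7.18379e+09) / (1.31902e+11 + 7.18379e+09) = 1.24719e+11 / 1.39086e+11 ≈ 0.8967.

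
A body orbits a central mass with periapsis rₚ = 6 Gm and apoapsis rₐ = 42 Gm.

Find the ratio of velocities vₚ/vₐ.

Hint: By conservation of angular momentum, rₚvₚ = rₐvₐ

Convert to SI: rₚ = 6 Gm = 6e+09 m; rₐ = 42 Gm = 4.2e+10 m.
Conservation of angular momentum gives rₚvₚ = rₐvₐ, so vₚ/vₐ = rₐ/rₚ.
vₚ/vₐ = 4.2e+10 / 6e+09 ≈ 7.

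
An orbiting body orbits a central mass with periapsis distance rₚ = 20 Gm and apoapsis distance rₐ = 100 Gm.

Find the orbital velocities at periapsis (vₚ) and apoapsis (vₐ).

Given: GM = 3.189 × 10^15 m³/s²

Convert to SI: rₚ = 20 Gm = 2e+10 m; rₐ = 100 Gm = 1e+11 m.
Use the vis-viva equation v² = GM(2/r − 1/a) with a = (rₚ + rₐ)/2 = (2e+10 + 1e+11)/2 = 6e+10 m.
vₚ = √(GM · (2/rₚ − 1/a)) = √(3.189e+15 · (2/2e+10 − 1/6e+10)) m/s ≈ 515.5 m/s = 515.5 m/s.
vₐ = √(GM · (2/rₐ − 1/a)) = √(3.189e+15 · (2/1e+11 − 1/6e+10)) m/s ≈ 103.1 m/s = 103.1 m/s.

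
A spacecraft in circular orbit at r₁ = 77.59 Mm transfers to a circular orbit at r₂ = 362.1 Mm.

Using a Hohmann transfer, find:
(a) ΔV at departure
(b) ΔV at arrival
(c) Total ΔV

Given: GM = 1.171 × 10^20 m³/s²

Convert to SI: r₁ = 77.59 Mm = 7.759e+07 m; r₂ = 362.1 Mm = 3.621e+08 m.
Transfer semi-major axis: a_t = (r₁ + r₂)/2 = (7.759e+07 + 3.621e+08)/2 = 2.19845e+08 m.
Circular speeds: v₁ = √(GM/r₁) = 1.2285e+06 m/s, v₂ = √(GM/r₂) = 568675 m/s.
Transfer speeds (vis-viva v² = GM(2/r − 1/a_t)): v₁ᵗ = 1.57664e+06 m/s, v₂ᵗ = 337838 m/s.
(a) ΔV₁ = |v₁ᵗ − v₁| ≈ 3.481e+05 m/s = 348.1 km/s.
(b) ΔV₂ = |v₂ − v₂ᵗ| ≈ 2.308e+05 m/s = 230.8 km/s.
(c) ΔV_total = ΔV₁ + ΔV₂ ≈ 5.79e+05 m/s = 579 km/s.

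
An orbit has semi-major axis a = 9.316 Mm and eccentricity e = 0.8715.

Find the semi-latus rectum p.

Convert to SI: a = 9.316 Mm = 9.316e+06 m.
p = a (1 − e²).
p = 9.316e+06 · (1 − (0.8715)²) = 9.316e+06 · 0.240488 ≈ 2.24e+06 m = 2.24 Mm.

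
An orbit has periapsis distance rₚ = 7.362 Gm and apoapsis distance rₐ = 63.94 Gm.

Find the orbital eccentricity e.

Convert to SI: rₚ = 7.362 Gm = 7.362e+09 m; rₐ = 63.94 Gm = 6.394e+10 m.
e = (rₐ − rₚ) / (rₐ + rₚ).
e = (6.394e+10 − 7.362e+09) / (6.394e+10 + 7.362e+09) = 5.6578e+10 / 7.1302e+10 ≈ 0.7935.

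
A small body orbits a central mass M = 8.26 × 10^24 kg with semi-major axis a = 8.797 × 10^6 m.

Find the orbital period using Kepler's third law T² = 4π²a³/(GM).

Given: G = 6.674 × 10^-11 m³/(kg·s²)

GM = G · M = 6.674e-11 · 8.26e+24 = 5.51272e+14 m³/s².
Kepler's third law: T = 2π √(a³ / GM).
Substituting a = 8.797e+06 m and GM = 5.51272e+14 m³/s²:
T = 2π √((8.797e+06)³ / 5.51272e+14) s
T ≈ 6982 s = 1.94 hours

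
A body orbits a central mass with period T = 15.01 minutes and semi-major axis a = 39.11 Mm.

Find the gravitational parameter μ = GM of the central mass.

Convert to SI: T = 15.01 minutes = 900.6 s; a = 39.11 Mm = 3.911e+07 m.
GM = 4π² · a³ / T².
GM = 4π² · (3.911e+07)³ / (900.6)² m³/s² ≈ 2.912e+18 m³/s² = 2.912 × 10^18 m³/s².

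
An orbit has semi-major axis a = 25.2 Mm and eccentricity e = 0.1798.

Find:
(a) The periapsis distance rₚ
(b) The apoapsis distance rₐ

Convert to SI: a = 25.2 Mm = 2.52e+07 m.
(a) rₚ = a(1 − e) = 2.52e+07 · (1 − 0.1798) = 2.52e+07 · 0.8202 ≈ 2.067e+07 m = 20.67 Mm.
(b) rₐ = a(1 + e) = 2.52e+07 · (1 + 0.1798) = 2.52e+07 · 1.1798 ≈ 2.973e+07 m = 29.73 Mm.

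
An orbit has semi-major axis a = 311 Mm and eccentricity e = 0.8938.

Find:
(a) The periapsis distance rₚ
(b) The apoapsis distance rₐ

Convert to SI: a = 311 Mm = 3.11e+08 m.
(a) rₚ = a(1 − e) = 3.11e+08 · (1 − 0.8938) = 3.11e+08 · 0.1062 ≈ 3.303e+07 m = 33.03 Mm.
(b) rₐ = a(1 + e) = 3.11e+08 · (1 + 0.8938) = 3.11e+08 · 1.8938 ≈ 5.89e+08 m = 589 Mm.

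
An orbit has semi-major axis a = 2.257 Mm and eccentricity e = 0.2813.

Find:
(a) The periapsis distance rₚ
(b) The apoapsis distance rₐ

Convert to SI: a = 2.257 Mm = 2.257e+06 m.
(a) rₚ = a(1 − e) = 2.257e+06 · (1 − 0.2813) = 2.257e+06 · 0.7187 ≈ 1.622e+06 m = 1.622 Mm.
(b) rₐ = a(1 + e) = 2.257e+06 · (1 + 0.2813) = 2.257e+06 · 1.2813 ≈ 2.892e+06 m = 2.892 Mm.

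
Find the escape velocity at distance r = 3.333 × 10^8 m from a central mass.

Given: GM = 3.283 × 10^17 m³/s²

Escape velocity comes from setting total energy to zero: ½v² − GM/r = 0 ⇒ v_esc = √(2GM / r).
v_esc = √(2 · 3.283e+17 / 3.333e+08) m/s ≈ 4.438e+04 m/s = 44.38 km/s.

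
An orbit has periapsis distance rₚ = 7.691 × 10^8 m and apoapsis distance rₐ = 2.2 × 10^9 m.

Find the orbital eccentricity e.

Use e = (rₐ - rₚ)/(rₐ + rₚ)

e = (rₐ − rₚ) / (rₐ + rₚ).
e = (2.2e+09 − 7.691e+08) / (2.2e+09 + 7.691e+08) = 1.4309e+09 / 2.9691e+09 ≈ 0.4819.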